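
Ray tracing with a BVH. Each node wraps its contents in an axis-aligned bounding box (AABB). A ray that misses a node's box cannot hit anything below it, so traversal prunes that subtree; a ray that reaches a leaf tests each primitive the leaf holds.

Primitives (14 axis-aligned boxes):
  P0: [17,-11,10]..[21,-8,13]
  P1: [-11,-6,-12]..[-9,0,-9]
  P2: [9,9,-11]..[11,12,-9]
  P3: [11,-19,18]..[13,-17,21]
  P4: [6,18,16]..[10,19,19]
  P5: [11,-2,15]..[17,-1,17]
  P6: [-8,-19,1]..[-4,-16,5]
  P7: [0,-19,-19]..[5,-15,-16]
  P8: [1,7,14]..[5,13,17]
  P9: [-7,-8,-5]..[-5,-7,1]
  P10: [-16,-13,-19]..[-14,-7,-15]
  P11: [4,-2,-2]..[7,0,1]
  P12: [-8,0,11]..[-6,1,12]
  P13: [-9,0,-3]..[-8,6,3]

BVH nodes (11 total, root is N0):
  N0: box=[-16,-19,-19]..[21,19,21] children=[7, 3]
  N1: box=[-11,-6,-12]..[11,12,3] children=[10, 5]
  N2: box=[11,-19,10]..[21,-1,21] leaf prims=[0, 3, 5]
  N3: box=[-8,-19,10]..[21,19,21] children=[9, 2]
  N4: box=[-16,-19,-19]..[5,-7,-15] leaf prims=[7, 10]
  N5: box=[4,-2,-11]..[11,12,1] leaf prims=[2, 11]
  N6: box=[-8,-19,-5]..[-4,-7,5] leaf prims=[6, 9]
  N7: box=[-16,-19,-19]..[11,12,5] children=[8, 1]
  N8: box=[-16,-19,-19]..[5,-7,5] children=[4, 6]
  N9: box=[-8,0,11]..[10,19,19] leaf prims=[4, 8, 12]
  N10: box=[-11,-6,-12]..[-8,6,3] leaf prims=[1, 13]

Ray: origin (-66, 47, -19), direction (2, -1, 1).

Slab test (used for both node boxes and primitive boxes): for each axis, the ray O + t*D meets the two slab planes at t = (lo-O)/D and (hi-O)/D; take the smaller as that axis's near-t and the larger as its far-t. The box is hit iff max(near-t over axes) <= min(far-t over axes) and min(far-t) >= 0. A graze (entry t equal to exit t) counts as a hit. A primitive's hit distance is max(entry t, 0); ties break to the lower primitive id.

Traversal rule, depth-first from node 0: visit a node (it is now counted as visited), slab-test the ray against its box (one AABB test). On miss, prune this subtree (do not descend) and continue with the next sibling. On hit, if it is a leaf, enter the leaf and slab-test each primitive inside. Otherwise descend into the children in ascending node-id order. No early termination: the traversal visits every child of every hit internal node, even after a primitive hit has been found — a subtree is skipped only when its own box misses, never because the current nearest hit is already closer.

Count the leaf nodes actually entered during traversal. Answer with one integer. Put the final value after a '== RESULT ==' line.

Traverse from the root:
N0 x:[25,87/2] y:[28,66] z:[0,40] -> hit [28,40], descend [3, 7]
  N3 x:[29,87/2] y:[28,66] z:[29,40] -> hit [29,40], descend [2, 9]
    N2 x:[77/2,87/2] y:[48,66] z:[29,40] -> miss, prune
    N9 x:[29,38] y:[28,47] z:[30,38] -> hit [30,38] leaf, test {P4(miss), P8@t=34, P12(miss)}
  N7 x:[25,77/2] y:[35,66] z:[0,24] -> miss, prune

5 AABB tests over nodes [0, 3, 2, 9, 7]; 1 leaf entered; closest P8.

== RESULT ==
1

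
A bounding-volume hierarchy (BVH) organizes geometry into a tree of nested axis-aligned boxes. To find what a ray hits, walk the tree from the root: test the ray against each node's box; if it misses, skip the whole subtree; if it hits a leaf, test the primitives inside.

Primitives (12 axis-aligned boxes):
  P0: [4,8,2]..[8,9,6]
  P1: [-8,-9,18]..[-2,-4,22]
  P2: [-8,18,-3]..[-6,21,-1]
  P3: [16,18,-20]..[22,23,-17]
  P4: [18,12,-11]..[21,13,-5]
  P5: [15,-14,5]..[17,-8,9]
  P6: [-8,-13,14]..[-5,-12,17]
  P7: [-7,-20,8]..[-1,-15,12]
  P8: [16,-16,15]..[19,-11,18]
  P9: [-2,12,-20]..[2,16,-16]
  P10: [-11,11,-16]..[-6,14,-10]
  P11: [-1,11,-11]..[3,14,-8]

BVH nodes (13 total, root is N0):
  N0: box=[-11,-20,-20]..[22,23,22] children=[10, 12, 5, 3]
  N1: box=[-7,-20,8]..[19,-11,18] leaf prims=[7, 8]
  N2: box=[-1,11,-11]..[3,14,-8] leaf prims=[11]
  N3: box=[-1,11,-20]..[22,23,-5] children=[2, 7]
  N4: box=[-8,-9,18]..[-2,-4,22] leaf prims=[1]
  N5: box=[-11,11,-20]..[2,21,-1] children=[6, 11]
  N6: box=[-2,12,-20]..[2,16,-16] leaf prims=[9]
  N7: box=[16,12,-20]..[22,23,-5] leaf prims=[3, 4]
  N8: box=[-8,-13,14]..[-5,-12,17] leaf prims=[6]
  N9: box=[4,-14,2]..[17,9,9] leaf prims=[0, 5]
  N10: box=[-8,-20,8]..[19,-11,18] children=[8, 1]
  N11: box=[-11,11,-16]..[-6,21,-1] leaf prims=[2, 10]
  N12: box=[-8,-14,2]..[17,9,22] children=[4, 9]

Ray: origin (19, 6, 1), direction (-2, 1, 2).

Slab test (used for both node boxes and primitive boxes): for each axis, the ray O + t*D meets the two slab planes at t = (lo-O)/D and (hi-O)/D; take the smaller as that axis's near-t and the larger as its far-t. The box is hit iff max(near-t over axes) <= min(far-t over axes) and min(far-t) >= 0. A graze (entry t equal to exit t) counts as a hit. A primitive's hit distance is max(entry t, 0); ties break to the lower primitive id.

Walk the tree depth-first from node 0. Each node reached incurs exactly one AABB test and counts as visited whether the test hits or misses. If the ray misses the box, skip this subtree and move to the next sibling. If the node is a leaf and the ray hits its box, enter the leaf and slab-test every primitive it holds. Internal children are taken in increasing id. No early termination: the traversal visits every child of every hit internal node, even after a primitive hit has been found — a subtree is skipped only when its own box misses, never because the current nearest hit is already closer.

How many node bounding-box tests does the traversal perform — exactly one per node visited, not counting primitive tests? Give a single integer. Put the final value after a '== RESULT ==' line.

Walk:
N0 x:[-3/2,15] y:[-26,17] z:[-21/2,21/2] -> hit [-3/2,21/2], descend [3, 5, 10, 12]
  N3 x:[-3/2,10] y:[5,17] z:[-21/2,-3] -> miss, prune
  N5 x:[17/2,15] y:[5,15] z:[-21/2,-1] -> miss, prune
  N10 x:[0,27/2] y:[-26,-17] z:[7/2,17/2] -> miss, prune
  N12 x:[1,27/2] y:[-20,3] z:[1/2,21/2] -> hit [1,3], descend [4, 9]
    N4 x:[21/2,27/2] y:[-15,-10] z:[17/2,21/2] -> miss, prune
    N9 x:[1,15/2] y:[-20,3] z:[1/2,4] -> hit [1,3] leaf, test {P0(miss), P5(miss)}

order=[0, 3, 5, 10, 12, 4, 9]  |boxes|=7  |leaves|=1  hit=miss

== RESULT ==
7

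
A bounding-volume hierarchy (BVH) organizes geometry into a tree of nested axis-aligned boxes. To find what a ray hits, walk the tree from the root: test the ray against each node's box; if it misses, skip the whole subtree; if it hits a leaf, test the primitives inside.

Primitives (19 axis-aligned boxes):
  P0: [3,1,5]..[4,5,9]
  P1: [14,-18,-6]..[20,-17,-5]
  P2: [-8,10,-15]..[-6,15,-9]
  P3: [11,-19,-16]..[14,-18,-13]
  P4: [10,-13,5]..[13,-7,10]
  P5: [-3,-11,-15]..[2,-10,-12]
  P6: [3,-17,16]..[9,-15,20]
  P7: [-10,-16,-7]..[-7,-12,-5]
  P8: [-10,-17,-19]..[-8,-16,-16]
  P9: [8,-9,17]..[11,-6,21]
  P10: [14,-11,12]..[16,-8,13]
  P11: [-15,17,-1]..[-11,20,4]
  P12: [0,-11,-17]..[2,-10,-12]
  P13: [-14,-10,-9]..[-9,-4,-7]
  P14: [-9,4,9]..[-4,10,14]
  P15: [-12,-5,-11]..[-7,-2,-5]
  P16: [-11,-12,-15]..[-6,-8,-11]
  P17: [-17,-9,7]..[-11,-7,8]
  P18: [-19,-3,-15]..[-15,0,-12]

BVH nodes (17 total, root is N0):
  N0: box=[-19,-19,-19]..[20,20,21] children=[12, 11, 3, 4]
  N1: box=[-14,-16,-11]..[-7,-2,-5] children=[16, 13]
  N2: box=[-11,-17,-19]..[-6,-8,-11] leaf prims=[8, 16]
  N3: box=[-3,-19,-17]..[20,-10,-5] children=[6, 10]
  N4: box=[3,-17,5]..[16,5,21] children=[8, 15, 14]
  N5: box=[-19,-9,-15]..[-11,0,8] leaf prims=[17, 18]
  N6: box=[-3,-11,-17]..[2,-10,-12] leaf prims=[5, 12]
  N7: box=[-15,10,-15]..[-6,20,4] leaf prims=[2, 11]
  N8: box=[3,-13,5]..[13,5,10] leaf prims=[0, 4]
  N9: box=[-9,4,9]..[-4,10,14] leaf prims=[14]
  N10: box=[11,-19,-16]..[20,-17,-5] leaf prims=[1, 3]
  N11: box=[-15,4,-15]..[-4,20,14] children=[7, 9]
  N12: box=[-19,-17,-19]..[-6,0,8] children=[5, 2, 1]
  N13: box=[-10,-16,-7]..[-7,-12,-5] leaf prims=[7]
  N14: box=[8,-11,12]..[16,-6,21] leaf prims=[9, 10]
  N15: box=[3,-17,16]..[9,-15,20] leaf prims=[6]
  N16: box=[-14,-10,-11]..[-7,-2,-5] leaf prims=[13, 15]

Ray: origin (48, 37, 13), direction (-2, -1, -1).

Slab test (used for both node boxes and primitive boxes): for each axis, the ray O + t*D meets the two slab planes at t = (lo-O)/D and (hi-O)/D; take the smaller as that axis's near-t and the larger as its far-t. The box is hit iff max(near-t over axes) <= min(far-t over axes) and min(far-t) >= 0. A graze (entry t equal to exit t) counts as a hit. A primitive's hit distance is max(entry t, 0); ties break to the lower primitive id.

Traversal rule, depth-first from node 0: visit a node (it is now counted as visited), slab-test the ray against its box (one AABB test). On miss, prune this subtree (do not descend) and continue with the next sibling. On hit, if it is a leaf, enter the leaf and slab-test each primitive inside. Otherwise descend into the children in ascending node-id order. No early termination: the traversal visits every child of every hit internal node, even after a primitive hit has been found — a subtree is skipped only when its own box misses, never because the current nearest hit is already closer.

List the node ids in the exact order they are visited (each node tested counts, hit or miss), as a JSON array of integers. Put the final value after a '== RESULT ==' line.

Traverse from the root:
N0 x:[14,67/2] y:[17,56] z:[-8,32] -> hit [17,32], descend [3, 4, 11, 12]
  N3 x:[14,51/2] y:[47,56] z:[18,30] -> miss, prune
  N4 x:[16,45/2] y:[32,54] z:[-8,8] -> miss, prune
  N11 x:[26,63/2] y:[17,33] z:[-1,28] -> hit [26,28], descend [7, 9]
    N7 x:[27,63/2] y:[17,27] z:[9,28] -> hit [27,27] leaf, test {P2@t=27, P11(miss)}
    N9 x:[26,57/2] y:[27,33] z:[-1,4] -> miss, prune
  N12 x:[27,67/2] y:[37,54] z:[5,32] -> miss, prune

order=[0, 3, 4, 11, 7, 9, 12]  |boxes|=7  |leaves|=1  hit=P2

== RESULT ==
[0, 3, 4, 11, 7, 9, 12]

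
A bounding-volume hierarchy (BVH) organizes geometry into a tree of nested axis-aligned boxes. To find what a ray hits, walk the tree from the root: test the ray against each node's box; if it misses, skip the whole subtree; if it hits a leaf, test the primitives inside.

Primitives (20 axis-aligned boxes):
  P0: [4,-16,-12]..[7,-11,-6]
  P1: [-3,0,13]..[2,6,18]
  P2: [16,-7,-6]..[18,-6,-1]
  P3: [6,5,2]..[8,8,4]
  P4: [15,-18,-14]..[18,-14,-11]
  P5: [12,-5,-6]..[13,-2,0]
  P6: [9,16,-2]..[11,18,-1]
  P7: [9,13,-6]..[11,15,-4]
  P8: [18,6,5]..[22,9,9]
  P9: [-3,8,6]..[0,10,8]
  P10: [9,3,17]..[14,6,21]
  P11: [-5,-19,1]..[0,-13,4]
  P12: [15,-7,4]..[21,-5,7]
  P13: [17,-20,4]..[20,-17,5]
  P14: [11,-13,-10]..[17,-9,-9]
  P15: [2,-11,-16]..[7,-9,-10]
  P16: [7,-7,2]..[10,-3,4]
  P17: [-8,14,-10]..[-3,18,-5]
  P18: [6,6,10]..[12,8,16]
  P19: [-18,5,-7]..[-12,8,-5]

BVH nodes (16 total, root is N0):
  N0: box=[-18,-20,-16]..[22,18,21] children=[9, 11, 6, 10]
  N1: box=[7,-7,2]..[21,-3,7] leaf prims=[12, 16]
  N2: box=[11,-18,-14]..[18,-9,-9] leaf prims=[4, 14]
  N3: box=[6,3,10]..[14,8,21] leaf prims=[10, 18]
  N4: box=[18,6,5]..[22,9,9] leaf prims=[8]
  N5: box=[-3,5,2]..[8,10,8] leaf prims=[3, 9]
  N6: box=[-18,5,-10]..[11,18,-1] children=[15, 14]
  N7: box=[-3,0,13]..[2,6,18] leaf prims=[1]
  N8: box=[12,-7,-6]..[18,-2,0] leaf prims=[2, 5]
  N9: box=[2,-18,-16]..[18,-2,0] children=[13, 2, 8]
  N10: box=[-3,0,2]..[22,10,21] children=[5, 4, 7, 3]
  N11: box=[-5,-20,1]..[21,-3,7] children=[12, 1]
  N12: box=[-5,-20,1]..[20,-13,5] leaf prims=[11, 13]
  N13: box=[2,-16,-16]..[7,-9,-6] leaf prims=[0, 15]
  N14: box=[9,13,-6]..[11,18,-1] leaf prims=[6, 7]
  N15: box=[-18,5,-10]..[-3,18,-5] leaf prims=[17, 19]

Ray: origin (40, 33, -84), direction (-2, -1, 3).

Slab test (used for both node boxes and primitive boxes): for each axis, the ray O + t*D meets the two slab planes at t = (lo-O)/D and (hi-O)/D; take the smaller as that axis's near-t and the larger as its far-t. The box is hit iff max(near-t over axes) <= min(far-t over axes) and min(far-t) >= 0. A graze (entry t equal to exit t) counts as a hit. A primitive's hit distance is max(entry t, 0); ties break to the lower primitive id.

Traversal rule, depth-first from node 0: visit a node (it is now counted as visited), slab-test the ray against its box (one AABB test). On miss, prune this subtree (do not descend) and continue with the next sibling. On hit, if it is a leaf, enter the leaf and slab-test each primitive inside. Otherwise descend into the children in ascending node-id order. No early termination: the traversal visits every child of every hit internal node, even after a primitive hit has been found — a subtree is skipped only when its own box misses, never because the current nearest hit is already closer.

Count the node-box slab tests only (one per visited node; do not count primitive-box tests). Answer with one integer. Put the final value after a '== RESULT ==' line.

Traverse from the root:
N0 x:[9,29] y:[15,53] z:[68/3,35] -> hit [68/3,29], descend [6, 9, 10, 11]
  N6 x:[29/2,29] y:[15,28] z:[74/3,83/3] -> hit [74/3,83/3], descend [14, 15]
    N14 x:[29/2,31/2] y:[15,20] z:[26,83/3] -> miss, prune
    N15 x:[43/2,29] y:[15,28] z:[74/3,79/3] -> hit [74/3,79/3] leaf, test {P17(miss), P19@t=26}
  N9 x:[11,19] y:[35,51] z:[68/3,28] -> miss, prune
  N10 x:[9,43/2] y:[23,33] z:[86/3,35] -> miss, prune
  N11 x:[19/2,45/2] y:[36,53] z:[85/3,91/3] -> miss, prune

Summary -> nodes [0, 6, 14, 15, 9, 10, 11]; box-tests=7; leaf-entries=1; first=P19

== RESULT ==
7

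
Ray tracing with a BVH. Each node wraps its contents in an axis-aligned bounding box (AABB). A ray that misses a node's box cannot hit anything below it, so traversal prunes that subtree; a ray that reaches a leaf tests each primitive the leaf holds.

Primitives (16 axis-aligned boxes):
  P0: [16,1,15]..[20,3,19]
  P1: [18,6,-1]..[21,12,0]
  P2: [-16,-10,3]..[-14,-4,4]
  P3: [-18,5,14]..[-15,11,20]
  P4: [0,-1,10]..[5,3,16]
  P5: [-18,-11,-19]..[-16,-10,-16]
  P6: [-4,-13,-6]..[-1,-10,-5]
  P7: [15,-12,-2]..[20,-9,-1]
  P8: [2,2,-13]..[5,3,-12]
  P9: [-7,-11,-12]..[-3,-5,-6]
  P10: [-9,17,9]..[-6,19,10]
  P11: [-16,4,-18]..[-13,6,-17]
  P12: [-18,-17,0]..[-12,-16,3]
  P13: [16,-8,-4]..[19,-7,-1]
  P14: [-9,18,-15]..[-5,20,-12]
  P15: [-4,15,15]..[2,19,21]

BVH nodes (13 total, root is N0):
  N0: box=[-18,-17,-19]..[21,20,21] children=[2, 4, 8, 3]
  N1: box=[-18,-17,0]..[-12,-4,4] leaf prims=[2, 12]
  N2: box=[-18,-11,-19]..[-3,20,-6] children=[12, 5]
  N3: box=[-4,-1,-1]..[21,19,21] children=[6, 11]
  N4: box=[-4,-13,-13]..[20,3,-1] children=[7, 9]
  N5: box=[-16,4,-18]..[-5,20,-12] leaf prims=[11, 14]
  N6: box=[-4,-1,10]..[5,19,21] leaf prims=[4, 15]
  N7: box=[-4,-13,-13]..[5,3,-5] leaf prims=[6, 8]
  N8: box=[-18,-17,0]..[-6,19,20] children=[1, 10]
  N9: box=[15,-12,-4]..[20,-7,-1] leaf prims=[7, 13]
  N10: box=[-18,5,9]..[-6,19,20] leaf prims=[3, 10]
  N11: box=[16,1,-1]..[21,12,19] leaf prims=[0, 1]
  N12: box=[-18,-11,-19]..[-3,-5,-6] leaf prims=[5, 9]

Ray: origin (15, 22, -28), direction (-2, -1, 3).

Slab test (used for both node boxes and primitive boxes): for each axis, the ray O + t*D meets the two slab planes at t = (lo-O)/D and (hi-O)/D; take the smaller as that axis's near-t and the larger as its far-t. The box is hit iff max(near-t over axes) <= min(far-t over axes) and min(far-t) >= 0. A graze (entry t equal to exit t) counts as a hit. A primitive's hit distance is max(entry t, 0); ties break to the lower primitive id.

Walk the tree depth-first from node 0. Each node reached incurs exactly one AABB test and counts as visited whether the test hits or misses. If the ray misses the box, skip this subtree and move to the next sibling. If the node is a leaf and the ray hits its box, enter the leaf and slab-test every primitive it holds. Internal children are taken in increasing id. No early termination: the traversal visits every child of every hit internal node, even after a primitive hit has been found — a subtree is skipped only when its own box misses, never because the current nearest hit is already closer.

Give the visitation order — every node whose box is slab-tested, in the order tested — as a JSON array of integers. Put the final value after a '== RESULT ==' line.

Trace the traversal:
N0 x:[-3,33/2] y:[2,39] z:[3,49/3] -> hit [3,49/3], descend [2, 3, 4, 8]
  N2 x:[9,33/2] y:[2,33] z:[3,22/3] -> miss, prune
  N3 x:[-3,19/2] y:[3,23] z:[9,49/3] -> hit [9,19/2], descend [6, 11]
    N6 x:[5,19/2] y:[3,23] z:[38/3,49/3] -> miss, prune
    N11 x:[-3,-1/2] y:[10,21] z:[9,47/3] -> miss, prune
  N4 x:[-5/2,19/2] y:[19,35] z:[5,9] -> miss, prune
  N8 x:[21/2,33/2] y:[3,39] z:[28/3,16] -> hit [21/2,16], descend [1, 10]
    N1 x:[27/2,33/2] y:[26,39] z:[28/3,32/3] -> miss, prune
    N10 x:[21/2,33/2] y:[3,17] z:[37/3,16] -> hit [37/3,16] leaf, test {P3@t=15, P10(miss)}

Visited [0, 2, 3, 6, 11, 4, 8, 1, 10]. Tests: 9 box, 1 leaf. Nearest: P3.

== RESULT ==
[0, 2, 3, 6, 11, 4, 8, 1, 10]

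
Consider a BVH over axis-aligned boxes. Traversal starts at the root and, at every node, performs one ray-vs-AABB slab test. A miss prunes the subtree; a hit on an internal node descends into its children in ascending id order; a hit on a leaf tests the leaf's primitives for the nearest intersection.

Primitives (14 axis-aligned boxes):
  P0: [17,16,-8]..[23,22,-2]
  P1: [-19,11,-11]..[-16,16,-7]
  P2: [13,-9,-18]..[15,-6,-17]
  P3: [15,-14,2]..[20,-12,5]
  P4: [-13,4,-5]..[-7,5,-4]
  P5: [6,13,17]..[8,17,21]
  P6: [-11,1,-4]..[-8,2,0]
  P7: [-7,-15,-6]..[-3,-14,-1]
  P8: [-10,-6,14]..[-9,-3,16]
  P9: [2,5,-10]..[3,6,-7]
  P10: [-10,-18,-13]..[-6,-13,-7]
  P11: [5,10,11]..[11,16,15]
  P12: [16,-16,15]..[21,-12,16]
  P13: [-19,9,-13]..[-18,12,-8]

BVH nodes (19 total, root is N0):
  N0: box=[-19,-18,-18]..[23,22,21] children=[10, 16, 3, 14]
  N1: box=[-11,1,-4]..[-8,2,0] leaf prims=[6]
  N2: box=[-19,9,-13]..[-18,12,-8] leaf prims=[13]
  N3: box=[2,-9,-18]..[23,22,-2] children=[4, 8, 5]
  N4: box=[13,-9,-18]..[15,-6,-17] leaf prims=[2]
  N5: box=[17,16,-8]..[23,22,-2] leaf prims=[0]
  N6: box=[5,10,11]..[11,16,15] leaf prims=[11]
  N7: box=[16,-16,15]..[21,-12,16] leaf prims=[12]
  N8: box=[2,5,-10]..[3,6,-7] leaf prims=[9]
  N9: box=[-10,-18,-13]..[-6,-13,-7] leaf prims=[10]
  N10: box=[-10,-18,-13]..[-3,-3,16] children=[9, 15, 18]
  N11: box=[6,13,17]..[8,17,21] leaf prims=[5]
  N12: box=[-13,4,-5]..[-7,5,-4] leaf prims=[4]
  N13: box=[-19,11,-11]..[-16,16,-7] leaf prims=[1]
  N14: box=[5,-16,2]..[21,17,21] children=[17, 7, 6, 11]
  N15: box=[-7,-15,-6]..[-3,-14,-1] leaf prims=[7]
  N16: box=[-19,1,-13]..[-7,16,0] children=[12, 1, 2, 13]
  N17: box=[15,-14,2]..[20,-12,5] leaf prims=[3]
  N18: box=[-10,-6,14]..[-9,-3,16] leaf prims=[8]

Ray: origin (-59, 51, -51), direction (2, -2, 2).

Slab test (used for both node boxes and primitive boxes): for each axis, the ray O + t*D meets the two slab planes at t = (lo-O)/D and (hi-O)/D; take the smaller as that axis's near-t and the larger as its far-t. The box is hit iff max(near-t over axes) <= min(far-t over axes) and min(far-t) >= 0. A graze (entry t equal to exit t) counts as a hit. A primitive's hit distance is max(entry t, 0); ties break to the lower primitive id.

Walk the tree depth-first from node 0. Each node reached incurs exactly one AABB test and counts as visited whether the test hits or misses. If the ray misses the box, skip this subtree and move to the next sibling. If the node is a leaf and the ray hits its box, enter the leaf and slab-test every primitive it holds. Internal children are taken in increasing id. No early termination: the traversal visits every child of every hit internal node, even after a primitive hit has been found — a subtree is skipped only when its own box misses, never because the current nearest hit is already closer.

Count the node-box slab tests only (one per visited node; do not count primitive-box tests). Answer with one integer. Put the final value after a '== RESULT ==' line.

Walk:
N0 x:[20,41] y:[29/2,69/2] z:[33/2,36] -> hit [20,69/2], descend [3, 10, 14, 16]
  N3 x:[61/2,41] y:[29/2,30] z:[33/2,49/2] -> miss, prune
  N10 x:[49/2,28] y:[27,69/2] z:[19,67/2] -> hit [27,28], descend [9, 15, 18]
    N9 x:[49/2,53/2] y:[32,69/2] z:[19,22] -> miss, prune
    N15 x:[26,28] y:[65/2,33] z:[45/2,25] -> miss, prune
    N18 x:[49/2,25] y:[27,57/2] z:[65/2,67/2] -> miss, prune
  N14 x:[32,40] y:[17,67/2] z:[53/2,36] -> hit [32,67/2], descend [6, 7, 11, 17]
    N6 x:[32,35] y:[35/2,41/2] z:[31,33] -> miss, prune
    N7 x:[75/2,40] y:[63/2,67/2] z:[33,67/2] -> miss, prune
    N11 x:[65/2,67/2] y:[17,19] z:[34,36] -> miss, prune
    N17 x:[37,79/2] y:[63/2,65/2] z:[53/2,28] -> miss, prune
  N16 x:[20,26] y:[35/2,25] z:[19,51/2] -> hit [20,25], descend [1, 2, 12, 13]
    N1 x:[24,51/2] y:[49/2,25] z:[47/2,51/2] -> hit [49/2,25] leaf, test {P6@t=49/2}
    N2 x:[20,41/2] y:[39/2,21] z:[19,43/2] -> hit [20,41/2] leaf, test {P13@t=20}
    N12 x:[23,26] y:[23,47/2] z:[23,47/2] -> hit [23,47/2] leaf, test {P4@t=23}
    N13 x:[20,43/2] y:[35/2,20] z:[20,22] -> hit [20,20] leaf, test {P1@t=20}

order=[0, 3, 10, 9, 15, 18, 14, 6, 7, 11, 17, 16, 1, 2, 12, 13]  |boxes|=16  |leaves|=4  hit=P1

== RESULT ==
16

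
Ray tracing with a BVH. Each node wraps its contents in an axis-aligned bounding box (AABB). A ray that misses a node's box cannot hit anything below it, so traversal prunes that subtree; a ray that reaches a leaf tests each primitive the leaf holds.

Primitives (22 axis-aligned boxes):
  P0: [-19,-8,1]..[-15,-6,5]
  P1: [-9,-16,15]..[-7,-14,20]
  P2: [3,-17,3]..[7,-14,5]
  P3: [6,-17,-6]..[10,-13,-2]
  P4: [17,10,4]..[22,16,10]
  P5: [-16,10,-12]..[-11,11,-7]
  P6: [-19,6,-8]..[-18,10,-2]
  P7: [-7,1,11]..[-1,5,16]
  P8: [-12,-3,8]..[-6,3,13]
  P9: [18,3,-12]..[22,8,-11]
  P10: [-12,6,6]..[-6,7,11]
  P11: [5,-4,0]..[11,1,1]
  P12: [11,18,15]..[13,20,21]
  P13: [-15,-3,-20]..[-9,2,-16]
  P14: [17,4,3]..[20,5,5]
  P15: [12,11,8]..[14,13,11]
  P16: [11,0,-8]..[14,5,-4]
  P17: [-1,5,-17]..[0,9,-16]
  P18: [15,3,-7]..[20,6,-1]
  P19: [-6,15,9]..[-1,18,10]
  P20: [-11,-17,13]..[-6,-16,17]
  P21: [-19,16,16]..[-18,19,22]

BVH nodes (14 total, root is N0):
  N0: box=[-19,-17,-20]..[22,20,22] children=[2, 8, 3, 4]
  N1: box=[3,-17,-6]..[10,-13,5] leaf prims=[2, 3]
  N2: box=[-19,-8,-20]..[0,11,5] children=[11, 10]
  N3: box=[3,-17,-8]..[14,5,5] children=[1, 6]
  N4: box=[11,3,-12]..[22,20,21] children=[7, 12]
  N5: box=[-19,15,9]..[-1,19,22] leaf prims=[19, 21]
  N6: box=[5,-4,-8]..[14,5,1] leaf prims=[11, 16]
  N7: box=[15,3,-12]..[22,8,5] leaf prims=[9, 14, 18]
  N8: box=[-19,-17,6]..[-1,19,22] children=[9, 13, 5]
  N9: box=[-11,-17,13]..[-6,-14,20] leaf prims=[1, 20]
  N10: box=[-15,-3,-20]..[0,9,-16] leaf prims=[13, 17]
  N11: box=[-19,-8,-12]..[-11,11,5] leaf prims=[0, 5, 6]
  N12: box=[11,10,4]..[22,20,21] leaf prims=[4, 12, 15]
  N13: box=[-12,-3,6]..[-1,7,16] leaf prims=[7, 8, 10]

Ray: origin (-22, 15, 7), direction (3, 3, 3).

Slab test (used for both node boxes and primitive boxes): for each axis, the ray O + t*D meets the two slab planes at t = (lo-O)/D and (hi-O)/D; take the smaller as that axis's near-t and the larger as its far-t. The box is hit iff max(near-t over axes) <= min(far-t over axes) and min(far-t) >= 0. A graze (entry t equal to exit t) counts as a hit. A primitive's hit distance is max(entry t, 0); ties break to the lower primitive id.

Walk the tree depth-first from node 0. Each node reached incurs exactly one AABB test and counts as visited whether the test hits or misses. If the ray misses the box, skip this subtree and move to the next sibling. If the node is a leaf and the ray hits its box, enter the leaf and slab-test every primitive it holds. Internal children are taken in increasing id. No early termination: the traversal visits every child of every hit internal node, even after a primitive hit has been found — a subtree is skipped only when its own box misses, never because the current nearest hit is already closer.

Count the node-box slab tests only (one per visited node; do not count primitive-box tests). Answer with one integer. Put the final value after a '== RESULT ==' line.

Traverse from the root:
N0 x:[1,44/3] y:[-32/3,5/3] z:[-9,5] -> hit [1,5/3], descend [2, 3, 4, 8]
  N2 x:[1,22/3] y:[-23/3,-4/3] z:[-9,-2/3] -> miss, prune
  N3 x:[25/3,12] y:[-32/3,-10/3] z:[-5,-2/3] -> miss, prune
  N4 x:[11,44/3] y:[-4,5/3] z:[-19/3,14/3] -> miss, prune
  N8 x:[1,7] y:[-32/3,4/3] z:[-1/3,5] -> hit [1,4/3], descend [5, 9, 13]
    N5 x:[1,7] y:[0,4/3] z:[2/3,5] -> hit [1,4/3] leaf, test {P19(miss), P21(miss)}
    N9 x:[11/3,16/3] y:[-32/3,-29/3] z:[2,13/3] -> miss, prune
    N13 x:[10/3,7] y:[-6,-8/3] z:[-1/3,3] -> miss, prune

order=[0, 2, 3, 4, 8, 5, 9, 13]  |boxes|=8  |leaves|=1  hit=miss

== RESULT ==
8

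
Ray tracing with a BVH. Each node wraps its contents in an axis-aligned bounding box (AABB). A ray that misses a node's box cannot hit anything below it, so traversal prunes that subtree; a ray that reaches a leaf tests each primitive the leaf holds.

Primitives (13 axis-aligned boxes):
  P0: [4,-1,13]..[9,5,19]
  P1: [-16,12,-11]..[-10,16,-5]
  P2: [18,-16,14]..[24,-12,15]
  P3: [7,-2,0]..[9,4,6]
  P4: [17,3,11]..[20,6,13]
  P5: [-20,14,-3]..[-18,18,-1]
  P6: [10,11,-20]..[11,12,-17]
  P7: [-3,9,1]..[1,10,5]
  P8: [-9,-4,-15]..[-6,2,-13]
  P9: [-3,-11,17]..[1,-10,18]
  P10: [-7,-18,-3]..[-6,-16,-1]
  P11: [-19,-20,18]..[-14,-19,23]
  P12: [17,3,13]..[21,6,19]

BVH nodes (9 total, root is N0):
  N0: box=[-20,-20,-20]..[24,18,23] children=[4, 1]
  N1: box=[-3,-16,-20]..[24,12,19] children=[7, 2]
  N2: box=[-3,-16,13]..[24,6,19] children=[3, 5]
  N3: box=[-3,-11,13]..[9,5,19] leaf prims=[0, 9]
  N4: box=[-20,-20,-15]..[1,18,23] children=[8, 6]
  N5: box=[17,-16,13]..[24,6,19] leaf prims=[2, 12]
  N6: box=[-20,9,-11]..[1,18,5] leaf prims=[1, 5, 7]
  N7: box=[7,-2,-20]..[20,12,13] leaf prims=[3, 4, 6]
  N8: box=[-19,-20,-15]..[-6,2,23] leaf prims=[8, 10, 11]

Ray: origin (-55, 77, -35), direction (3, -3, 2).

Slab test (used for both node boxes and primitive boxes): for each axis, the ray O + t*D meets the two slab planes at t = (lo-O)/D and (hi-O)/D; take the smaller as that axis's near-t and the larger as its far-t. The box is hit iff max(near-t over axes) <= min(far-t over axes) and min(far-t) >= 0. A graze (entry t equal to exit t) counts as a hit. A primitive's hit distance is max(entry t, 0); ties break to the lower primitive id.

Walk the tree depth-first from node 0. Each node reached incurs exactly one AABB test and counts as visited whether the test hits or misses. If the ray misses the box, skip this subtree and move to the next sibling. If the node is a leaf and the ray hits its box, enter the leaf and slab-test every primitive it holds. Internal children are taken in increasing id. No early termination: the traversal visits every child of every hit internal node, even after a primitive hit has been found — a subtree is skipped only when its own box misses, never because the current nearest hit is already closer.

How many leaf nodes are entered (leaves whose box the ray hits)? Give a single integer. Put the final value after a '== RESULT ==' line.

Traverse from the root:
N0 x:[35/3,79/3] y:[59/3,97/3] z:[15/2,29] -> hit [59/3,79/3], descend [1, 4]
  N1 x:[52/3,79/3] y:[65/3,31] z:[15/2,27] -> hit [65/3,79/3], descend [2, 7]
    N2 x:[52/3,79/3] y:[71/3,31] z:[24,27] -> hit [24,79/3], descend [3, 5]
      N3 x:[52/3,64/3] y:[24,88/3] z:[24,27] -> miss, prune
      N5 x:[24,79/3] y:[71/3,31] z:[24,27] -> hit [24,79/3] leaf, test {P2(miss), P12@t=24}
    N7 x:[62/3,25] y:[65/3,79/3] z:[15/2,24] -> hit [65/3,24] leaf, test {P3(miss), P4@t=24, P6(miss)}
  N4 x:[35/3,56/3] y:[59/3,97/3] z:[10,29] -> miss, prune

Visited [0, 1, 2, 3, 5, 7, 4]. Tests: 7 box, 2 leaf. Nearest: P4.

== RESULT ==
2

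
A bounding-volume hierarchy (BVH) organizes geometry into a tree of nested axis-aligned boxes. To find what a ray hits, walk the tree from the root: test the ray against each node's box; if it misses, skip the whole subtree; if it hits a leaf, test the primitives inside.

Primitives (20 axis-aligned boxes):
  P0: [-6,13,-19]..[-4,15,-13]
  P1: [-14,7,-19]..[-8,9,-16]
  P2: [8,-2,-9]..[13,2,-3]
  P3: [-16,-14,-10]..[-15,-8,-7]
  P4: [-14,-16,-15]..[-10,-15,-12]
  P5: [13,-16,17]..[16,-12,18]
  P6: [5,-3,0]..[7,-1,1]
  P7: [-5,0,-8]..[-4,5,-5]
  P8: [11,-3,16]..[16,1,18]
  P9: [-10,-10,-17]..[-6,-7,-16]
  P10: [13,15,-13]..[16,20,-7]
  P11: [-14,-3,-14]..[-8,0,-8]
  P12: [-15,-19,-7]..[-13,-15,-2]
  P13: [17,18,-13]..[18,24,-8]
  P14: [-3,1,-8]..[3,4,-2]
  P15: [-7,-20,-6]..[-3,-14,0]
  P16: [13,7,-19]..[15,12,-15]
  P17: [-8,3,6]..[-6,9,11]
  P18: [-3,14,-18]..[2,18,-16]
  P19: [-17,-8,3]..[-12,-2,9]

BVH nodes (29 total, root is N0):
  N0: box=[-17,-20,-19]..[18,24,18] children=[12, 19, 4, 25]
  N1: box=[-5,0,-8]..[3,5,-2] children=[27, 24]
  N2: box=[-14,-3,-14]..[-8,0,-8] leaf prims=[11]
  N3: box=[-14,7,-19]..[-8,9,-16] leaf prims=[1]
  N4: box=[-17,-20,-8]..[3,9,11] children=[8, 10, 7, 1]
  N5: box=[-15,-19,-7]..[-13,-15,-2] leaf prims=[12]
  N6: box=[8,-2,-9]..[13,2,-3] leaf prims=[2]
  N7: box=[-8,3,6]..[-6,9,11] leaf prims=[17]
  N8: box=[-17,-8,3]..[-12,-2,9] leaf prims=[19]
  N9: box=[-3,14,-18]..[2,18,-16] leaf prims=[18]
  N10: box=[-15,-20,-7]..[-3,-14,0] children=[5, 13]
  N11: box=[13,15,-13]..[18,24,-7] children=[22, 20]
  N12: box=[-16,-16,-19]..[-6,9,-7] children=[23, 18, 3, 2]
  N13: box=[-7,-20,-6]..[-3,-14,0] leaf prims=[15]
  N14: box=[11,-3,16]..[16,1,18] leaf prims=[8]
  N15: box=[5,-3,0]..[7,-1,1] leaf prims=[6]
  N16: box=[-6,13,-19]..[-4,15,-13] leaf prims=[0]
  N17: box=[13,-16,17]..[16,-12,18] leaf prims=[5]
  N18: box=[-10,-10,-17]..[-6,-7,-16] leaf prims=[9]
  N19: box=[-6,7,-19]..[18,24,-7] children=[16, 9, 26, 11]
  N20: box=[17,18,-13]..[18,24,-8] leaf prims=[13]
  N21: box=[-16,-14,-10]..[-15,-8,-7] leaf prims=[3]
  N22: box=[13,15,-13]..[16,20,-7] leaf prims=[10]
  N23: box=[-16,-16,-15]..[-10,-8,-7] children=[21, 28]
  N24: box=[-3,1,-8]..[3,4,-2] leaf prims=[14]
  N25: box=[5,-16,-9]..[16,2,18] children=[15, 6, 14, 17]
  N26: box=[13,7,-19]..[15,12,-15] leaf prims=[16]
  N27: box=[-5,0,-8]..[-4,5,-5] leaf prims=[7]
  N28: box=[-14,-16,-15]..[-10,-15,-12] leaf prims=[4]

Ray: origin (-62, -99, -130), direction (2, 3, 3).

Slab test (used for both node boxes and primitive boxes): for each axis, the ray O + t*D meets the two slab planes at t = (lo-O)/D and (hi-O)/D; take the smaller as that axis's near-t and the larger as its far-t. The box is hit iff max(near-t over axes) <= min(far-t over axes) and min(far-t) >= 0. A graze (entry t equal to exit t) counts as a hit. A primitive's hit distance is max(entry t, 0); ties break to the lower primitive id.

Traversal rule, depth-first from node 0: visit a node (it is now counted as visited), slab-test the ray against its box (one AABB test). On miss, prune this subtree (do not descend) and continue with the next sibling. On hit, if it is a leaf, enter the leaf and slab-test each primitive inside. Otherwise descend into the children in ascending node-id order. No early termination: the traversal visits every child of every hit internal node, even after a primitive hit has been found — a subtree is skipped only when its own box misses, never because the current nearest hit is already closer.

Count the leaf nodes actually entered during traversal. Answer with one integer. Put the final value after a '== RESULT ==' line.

Traverse from the root:
N0 x:[45/2,40] y:[79/3,41] z:[37,148/3] -> hit [37,40], descend [4, 12, 19, 25]
  N4 x:[45/2,65/2] y:[79/3,36] z:[122/3,47] -> miss, prune
  N12 x:[23,28] y:[83/3,36] z:[37,41] -> miss, prune
  N19 x:[28,40] y:[106/3,41] z:[37,41] -> hit [37,40], descend [9, 11, 16, 26]
    N9 x:[59/2,32] y:[113/3,39] z:[112/3,38] -> miss, prune
    N11 x:[75/2,40] y:[38,41] z:[39,41] -> hit [39,40], descend [20, 22]
      N20 x:[79/2,40] y:[39,41] z:[39,122/3] -> hit [79/2,40] leaf, test {P13@t=79/2}
      N22 x:[75/2,39] y:[38,119/3] z:[39,41] -> hit [39,39] leaf, test {P10@t=39}
    N16 x:[28,29] y:[112/3,38] z:[37,39] -> miss, prune
    N26 x:[75/2,77/2] y:[106/3,37] z:[37,115/3] -> miss, prune
  N25 x:[67/2,39] y:[83/3,101/3] z:[121/3,148/3] -> miss, prune

Visited [0, 4, 12, 19, 9, 11, 20, 22, 16, 26, 25]. Tests: 11 box, 2 leaf. Nearest: P10.

== RESULT ==
2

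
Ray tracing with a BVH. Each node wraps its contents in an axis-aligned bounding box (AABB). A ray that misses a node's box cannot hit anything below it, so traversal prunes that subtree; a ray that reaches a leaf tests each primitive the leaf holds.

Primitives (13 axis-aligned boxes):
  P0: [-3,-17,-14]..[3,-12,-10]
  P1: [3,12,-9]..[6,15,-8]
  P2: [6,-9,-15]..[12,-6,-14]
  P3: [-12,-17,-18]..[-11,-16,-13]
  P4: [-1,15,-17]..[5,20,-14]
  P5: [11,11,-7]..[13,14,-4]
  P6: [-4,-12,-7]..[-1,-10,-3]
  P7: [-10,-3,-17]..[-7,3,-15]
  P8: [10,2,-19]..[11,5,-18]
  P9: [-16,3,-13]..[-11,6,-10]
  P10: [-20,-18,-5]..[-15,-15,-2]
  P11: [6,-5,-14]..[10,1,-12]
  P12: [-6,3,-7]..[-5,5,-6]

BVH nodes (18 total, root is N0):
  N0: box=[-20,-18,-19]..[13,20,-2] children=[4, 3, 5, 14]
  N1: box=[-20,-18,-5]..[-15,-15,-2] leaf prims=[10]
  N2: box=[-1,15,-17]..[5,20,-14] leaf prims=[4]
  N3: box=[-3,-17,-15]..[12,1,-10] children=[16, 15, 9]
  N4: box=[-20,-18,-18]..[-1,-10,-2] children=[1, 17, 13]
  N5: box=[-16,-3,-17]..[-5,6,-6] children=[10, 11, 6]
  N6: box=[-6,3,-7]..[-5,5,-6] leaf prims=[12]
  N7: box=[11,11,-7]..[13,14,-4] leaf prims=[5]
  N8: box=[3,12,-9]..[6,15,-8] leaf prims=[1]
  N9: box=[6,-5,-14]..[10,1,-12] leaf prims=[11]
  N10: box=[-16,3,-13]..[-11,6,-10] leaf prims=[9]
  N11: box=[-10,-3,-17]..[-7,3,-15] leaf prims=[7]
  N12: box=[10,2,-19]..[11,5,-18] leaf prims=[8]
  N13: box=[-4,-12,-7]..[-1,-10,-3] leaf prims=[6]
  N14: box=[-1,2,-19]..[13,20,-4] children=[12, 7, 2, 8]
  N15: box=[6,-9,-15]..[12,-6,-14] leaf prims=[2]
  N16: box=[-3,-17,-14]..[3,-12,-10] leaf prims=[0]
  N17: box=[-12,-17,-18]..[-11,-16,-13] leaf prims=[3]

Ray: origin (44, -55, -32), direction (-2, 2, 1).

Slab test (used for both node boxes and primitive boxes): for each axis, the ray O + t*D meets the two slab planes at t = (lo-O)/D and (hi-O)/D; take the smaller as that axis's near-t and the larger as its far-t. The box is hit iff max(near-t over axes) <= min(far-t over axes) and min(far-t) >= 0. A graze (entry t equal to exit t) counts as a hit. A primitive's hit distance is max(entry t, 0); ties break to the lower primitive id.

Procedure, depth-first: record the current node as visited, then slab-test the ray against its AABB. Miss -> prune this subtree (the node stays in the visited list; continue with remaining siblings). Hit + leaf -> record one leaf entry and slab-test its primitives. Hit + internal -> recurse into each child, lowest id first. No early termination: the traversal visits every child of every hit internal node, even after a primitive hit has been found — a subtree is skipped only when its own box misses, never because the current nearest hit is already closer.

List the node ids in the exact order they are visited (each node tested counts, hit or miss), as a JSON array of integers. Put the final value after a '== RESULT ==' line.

Walk:
N0 x:[31/2,32] y:[37/2,75/2] z:[13,30] -> hit [37/2,30], descend [3, 4, 5, 14]
  N3 x:[16,47/2] y:[19,28] z:[17,22] -> hit [19,22], descend [9, 15, 16]
    N9 x:[17,19] y:[25,28] z:[18,20] -> miss, prune
    N15 x:[16,19] y:[23,49/2] z:[17,18] -> miss, prune
    N16 x:[41/2,47/2] y:[19,43/2] z:[18,22] -> hit [41/2,43/2] leaf, test {P0@t=41/2}
  N4 x:[45/2,32] y:[37/2,45/2] z:[14,30] -> hit [45/2,45/2], descend [1, 13, 17]
    N1 x:[59/2,32] y:[37/2,20] z:[27,30] -> miss, prune
    N13 x:[45/2,24] y:[43/2,45/2] z:[25,29] -> miss, prune
    N17 x:[55/2,28] y:[19,39/2] z:[14,19] -> miss, prune
  N5 x:[49/2,30] y:[26,61/2] z:[15,26] -> hit [26,26], descend [6, 10, 11]
    N6 x:[49/2,25] y:[29,30] z:[25,26] -> miss, prune
    N10 x:[55/2,30] y:[29,61/2] z:[19,22] -> miss, prune
    N11 x:[51/2,27] y:[26,29] z:[15,17] -> miss, prune
  N14 x:[31/2,45/2] y:[57/2,75/2] z:[13,28] -> miss, prune

order=[0, 3, 9, 15, 16, 4, 1, 13, 17, 5, 6, 10, 11, 14]  |boxes|=14  |leaves|=1  hit=P0

== RESULT ==
[0, 3, 9, 15, 16, 4, 1, 13, 17, 5, 6, 10, 11, 14]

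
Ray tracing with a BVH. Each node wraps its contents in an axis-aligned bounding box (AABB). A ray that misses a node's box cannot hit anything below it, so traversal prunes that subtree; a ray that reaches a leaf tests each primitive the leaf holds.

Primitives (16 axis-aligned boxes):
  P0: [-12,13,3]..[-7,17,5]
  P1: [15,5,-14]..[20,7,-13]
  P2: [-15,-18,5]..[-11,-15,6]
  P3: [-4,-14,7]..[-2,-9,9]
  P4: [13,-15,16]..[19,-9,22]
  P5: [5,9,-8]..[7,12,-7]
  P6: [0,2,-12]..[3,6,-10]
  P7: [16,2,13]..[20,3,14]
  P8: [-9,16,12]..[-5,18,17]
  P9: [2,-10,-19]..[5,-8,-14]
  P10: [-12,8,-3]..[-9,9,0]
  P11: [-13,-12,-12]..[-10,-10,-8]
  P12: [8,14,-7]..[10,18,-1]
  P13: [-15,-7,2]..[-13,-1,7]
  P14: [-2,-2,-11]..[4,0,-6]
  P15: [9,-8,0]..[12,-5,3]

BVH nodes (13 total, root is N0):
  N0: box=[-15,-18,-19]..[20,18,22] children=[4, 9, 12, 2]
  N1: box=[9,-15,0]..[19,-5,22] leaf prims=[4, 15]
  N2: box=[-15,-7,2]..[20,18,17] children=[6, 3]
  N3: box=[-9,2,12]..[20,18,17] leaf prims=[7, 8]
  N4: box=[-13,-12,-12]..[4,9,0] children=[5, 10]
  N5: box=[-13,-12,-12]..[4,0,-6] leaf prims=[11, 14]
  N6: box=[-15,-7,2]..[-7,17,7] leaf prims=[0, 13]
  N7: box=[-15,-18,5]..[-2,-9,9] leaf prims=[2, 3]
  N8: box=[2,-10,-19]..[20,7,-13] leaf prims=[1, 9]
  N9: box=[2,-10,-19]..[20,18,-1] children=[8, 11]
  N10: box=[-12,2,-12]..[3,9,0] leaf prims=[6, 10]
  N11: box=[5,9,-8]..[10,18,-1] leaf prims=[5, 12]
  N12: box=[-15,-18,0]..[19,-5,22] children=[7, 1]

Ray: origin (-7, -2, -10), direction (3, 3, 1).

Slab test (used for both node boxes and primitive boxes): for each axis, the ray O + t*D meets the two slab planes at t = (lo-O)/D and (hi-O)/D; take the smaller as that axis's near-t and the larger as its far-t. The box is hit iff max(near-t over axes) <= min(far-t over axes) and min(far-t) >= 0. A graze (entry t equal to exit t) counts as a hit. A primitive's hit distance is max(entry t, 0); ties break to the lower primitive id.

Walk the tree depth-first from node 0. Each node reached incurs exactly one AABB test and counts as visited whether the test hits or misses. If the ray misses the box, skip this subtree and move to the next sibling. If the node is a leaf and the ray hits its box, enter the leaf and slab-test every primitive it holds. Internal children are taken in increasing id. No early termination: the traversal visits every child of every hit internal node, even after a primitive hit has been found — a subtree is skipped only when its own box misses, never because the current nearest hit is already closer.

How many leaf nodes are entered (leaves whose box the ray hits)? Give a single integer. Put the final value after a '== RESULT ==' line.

Walk:
N0 x:[-8/3,9] y:[-16/3,20/3] z:[-9,32] -> hit [-8/3,20/3], descend [2, 4, 9, 12]
  N2 x:[-8/3,9] y:[-5/3,20/3] z:[12,27] -> miss, prune
  N4 x:[-2,11/3] y:[-10/3,11/3] z:[-2,10] -> hit [-2,11/3], descend [5, 10]
    N5 x:[-2,11/3] y:[-10/3,2/3] z:[-2,4] -> hit [-2,2/3] leaf, test {P11(miss), P14(miss)}
    N10 x:[-5/3,10/3] y:[4/3,11/3] z:[-2,10] -> hit [4/3,10/3] leaf, test {P6(miss), P10(miss)}
  N9 x:[3,9] y:[-8/3,20/3] z:[-9,9] -> hit [3,20/3], descend [8, 11]
    N8 x:[3,9] y:[-8/3,3] z:[-9,-3] -> miss, prune
    N11 x:[4,17/3] y:[11/3,20/3] z:[2,9] -> hit [4,17/3] leaf, test {P5(miss), P12@t=16/3}
  N12 x:[-8/3,26/3] y:[-16/3,-1] z:[10,32] -> miss, prune

9 AABB tests over nodes [0, 2, 4, 5, 10, 9, 8, 11, 12]; 3 leaves entered; closest P12.

== RESULT ==
3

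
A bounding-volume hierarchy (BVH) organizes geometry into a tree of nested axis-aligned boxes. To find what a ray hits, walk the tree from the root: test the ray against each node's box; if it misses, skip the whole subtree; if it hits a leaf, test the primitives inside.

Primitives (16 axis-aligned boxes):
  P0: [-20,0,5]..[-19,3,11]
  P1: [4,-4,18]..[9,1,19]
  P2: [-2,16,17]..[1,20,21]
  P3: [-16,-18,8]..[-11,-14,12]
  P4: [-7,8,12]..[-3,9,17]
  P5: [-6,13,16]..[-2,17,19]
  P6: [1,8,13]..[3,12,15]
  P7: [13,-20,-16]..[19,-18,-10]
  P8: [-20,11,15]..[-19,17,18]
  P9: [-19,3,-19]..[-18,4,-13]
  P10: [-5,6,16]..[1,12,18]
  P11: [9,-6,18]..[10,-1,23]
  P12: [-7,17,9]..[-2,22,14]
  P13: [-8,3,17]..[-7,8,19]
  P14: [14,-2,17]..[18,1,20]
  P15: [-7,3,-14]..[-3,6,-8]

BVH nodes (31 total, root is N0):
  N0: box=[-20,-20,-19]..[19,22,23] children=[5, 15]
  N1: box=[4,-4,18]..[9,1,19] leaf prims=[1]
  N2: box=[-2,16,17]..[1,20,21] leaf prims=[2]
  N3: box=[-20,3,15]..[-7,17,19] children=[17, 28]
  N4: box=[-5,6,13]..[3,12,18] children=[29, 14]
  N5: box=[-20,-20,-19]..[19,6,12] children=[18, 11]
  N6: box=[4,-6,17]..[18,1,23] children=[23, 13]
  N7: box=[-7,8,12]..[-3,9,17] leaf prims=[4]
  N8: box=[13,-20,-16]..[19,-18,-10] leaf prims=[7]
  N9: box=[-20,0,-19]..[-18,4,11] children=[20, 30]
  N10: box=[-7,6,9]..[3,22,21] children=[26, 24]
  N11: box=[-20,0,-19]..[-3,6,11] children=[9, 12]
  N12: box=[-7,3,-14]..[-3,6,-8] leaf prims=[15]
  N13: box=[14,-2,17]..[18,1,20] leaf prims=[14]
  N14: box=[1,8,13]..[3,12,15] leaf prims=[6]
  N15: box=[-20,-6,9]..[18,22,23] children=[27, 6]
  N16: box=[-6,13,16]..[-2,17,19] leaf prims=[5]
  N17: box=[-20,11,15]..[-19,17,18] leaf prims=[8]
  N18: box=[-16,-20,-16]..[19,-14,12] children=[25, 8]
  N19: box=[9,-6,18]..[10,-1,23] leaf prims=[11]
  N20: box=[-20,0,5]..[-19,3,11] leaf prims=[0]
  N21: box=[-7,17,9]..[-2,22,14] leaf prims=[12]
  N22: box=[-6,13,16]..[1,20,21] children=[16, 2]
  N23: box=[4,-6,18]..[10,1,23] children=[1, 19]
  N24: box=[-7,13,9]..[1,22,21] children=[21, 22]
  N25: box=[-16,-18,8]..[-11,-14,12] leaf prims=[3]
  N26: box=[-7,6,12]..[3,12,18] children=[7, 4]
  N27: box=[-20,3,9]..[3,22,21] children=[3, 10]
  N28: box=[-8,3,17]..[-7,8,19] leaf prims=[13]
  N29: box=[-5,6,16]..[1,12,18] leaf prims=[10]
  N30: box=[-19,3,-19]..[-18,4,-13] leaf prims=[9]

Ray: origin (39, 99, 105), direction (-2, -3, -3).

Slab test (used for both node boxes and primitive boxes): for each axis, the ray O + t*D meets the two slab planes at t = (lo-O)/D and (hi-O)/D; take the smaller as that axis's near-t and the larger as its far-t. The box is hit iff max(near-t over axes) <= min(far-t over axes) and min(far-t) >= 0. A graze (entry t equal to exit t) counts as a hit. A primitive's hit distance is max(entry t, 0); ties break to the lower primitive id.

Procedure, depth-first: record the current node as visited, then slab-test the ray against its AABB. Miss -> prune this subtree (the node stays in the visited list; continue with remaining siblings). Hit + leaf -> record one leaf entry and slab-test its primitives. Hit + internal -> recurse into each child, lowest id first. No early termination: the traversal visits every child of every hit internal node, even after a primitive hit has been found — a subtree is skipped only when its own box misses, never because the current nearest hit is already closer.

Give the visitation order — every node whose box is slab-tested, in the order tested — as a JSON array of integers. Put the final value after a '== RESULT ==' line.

Walk:
N0 x:[10,59/2] y:[77/3,119/3] z:[82/3,124/3] -> hit [82/3,59/2], descend [5, 15]
  N5 x:[10,59/2] y:[31,119/3] z:[31,124/3] -> miss, prune
  N15 x:[21/2,59/2] y:[77/3,35] z:[82/3,32] -> hit [82/3,59/2], descend [6, 27]
    N6 x:[21/2,35/2] y:[98/3,35] z:[82/3,88/3] -> miss, prune
    N27 x:[18,59/2] y:[77/3,32] z:[28,32] -> hit [28,59/2], descend [3, 10]
      N3 x:[23,59/2] y:[82/3,32] z:[86/3,30] -> hit [86/3,59/2], descend [17, 28]
        N17 x:[29,59/2] y:[82/3,88/3] z:[29,30] -> hit [29,88/3] leaf, test {P8@t=29}
        N28 x:[23,47/2] y:[91/3,32] z:[86/3,88/3] -> miss, prune
      N10 x:[18,23] y:[77/3,31] z:[28,32] -> miss, prune

Summary -> nodes [0, 5, 15, 6, 27, 3, 17, 28, 10]; box-tests=9; leaf-entries=1; first=P8

== RESULT ==
[0, 5, 15, 6, 27, 3, 17, 28, 10]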